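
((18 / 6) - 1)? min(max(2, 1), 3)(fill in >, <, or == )==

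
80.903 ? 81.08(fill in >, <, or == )<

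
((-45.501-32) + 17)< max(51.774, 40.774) True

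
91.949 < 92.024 True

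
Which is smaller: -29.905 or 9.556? -29.905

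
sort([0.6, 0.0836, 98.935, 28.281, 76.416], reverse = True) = [98.935, 76.416, 28.281, 0.6, 0.0836]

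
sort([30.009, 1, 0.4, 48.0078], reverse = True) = [48.0078, 30.009, 1, 0.4]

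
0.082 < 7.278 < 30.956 True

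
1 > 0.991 True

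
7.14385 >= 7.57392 False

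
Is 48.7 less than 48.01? No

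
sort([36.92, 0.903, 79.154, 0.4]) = [0.4, 0.903, 36.92, 79.154]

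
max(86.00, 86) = 86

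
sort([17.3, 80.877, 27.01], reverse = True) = [80.877, 27.01, 17.3]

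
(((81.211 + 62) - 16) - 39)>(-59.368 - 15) True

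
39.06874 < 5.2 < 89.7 False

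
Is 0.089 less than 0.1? Yes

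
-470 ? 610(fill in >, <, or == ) <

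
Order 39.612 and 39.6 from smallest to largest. 39.6, 39.612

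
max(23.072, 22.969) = 23.072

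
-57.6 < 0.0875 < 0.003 False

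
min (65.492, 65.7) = 65.492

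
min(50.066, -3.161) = -3.161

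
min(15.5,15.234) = 15.234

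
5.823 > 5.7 True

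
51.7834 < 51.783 False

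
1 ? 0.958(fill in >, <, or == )>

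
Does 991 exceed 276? Yes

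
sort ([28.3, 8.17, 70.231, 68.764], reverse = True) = [70.231, 68.764, 28.3, 8.17]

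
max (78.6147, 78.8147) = 78.8147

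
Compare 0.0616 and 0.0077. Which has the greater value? 0.0616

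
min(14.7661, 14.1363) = 14.1363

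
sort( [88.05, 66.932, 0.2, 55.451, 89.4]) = [0.2, 55.451, 66.932, 88.05, 89.4]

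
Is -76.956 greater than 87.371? No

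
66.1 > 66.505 False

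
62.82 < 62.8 False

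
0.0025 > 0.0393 False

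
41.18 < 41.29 True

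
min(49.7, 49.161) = 49.161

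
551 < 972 True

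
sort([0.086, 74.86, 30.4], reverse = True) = [74.86, 30.4, 0.086]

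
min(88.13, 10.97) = 10.97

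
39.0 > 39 False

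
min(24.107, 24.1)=24.1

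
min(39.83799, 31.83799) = 31.83799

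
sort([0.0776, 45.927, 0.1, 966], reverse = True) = [966, 45.927, 0.1, 0.0776]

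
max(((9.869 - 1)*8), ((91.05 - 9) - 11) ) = 71.05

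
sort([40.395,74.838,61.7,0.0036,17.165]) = [0.0036,17.165,40.395,61.7,74.838]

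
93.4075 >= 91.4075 True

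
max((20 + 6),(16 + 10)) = 26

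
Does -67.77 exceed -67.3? No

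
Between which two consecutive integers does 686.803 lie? 686 and 687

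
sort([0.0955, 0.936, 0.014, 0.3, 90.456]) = [0.014, 0.0955, 0.3, 0.936, 90.456]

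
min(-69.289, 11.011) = -69.289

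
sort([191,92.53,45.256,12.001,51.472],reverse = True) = [191,92.53,51.472,45.256,12.001]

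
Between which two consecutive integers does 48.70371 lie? 48 and 49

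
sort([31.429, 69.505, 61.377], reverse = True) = [69.505, 61.377, 31.429]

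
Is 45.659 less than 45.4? No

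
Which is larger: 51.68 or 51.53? 51.68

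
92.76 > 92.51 True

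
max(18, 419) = 419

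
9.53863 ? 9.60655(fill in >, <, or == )<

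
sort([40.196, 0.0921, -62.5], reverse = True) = [40.196, 0.0921, -62.5]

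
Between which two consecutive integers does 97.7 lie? 97 and 98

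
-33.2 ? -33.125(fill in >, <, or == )<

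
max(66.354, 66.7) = 66.7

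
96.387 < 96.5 True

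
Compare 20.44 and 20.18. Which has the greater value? 20.44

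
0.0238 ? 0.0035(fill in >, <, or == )>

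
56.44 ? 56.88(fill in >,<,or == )<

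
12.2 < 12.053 False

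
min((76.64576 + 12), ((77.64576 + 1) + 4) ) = 82.64576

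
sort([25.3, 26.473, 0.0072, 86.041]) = [0.0072, 25.3, 26.473, 86.041]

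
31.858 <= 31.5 False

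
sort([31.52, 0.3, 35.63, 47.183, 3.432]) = [0.3, 3.432, 31.52, 35.63, 47.183]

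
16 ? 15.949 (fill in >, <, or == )>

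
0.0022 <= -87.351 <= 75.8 False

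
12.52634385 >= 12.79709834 False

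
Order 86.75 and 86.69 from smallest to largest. 86.69, 86.75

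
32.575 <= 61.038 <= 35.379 False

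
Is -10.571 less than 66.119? Yes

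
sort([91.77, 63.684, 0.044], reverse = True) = [91.77, 63.684, 0.044]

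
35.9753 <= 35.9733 False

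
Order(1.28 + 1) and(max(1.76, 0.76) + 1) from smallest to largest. (1.28 + 1), (max(1.76, 0.76) + 1)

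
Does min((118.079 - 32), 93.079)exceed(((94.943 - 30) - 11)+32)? Yes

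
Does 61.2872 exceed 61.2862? Yes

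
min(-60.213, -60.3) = -60.3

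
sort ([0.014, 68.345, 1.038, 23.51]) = [0.014, 1.038, 23.51, 68.345]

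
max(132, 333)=333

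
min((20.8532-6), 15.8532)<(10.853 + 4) False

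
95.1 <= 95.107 True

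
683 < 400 False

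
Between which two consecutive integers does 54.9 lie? 54 and 55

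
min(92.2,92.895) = 92.2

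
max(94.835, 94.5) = 94.835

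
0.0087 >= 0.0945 False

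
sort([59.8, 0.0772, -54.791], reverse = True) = [59.8, 0.0772, -54.791]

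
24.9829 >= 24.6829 True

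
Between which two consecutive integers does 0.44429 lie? 0 and 1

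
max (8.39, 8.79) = 8.79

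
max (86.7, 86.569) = 86.7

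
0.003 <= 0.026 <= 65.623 True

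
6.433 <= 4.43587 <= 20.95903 False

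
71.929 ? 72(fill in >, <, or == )<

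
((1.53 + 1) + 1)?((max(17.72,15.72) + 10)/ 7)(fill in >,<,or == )<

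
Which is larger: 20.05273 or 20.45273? 20.45273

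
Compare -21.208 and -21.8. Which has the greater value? -21.208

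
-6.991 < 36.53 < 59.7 True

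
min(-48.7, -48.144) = -48.7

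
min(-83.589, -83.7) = -83.7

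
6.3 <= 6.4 True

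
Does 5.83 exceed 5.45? Yes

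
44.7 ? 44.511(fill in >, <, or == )>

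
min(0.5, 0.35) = 0.35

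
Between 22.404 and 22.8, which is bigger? 22.8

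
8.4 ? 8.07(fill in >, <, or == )>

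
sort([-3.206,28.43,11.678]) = [-3.206,11.678,28.43]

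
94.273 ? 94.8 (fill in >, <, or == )<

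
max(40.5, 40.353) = 40.5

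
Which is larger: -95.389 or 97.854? 97.854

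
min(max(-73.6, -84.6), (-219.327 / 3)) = -73.6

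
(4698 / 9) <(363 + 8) False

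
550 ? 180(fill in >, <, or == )>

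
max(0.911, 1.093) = 1.093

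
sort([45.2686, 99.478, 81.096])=[45.2686, 81.096, 99.478]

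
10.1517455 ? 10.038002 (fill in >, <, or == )>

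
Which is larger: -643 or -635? -635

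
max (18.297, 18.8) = 18.8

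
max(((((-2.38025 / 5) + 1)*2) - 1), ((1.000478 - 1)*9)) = 0.0479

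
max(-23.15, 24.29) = 24.29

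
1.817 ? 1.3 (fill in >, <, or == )>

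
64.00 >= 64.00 True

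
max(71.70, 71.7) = 71.7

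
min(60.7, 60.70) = 60.7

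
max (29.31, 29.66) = 29.66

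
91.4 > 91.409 False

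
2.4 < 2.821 True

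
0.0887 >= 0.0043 True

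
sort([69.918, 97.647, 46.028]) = [46.028, 69.918, 97.647]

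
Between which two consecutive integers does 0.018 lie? 0 and 1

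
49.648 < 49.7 True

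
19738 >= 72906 False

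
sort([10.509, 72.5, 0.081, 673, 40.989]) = [0.081, 10.509, 40.989, 72.5, 673]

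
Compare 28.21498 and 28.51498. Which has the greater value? 28.51498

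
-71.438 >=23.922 False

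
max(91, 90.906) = 91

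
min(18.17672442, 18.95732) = 18.17672442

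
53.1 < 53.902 True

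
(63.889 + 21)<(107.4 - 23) False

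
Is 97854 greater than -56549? Yes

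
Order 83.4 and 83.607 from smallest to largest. 83.4,83.607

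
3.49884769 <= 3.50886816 True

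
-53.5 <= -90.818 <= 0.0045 False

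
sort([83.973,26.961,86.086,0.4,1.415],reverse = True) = [86.086,83.973,26.961,1.415,0.4]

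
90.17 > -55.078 True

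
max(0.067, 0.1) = 0.1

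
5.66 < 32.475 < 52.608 True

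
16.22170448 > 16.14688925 True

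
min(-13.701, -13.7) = -13.701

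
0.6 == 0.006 False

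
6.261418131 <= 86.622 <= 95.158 True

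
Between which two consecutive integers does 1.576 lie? 1 and 2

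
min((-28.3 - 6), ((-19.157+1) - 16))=-34.3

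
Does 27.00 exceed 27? No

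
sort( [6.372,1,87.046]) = [1,6.372,87.046]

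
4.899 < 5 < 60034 True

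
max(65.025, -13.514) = 65.025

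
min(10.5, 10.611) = 10.5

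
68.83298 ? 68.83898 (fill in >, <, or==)<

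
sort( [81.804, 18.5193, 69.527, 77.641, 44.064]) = [18.5193, 44.064, 69.527, 77.641, 81.804]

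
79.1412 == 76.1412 False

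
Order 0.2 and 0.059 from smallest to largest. 0.059, 0.2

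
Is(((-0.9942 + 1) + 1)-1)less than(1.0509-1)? Yes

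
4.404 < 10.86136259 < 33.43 True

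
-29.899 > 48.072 False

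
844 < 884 True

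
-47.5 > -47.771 True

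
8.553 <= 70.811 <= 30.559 False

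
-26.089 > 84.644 False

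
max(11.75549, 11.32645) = 11.75549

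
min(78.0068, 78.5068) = 78.0068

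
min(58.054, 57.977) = 57.977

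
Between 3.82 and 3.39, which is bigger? 3.82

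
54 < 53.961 False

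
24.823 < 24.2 False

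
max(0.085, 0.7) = 0.7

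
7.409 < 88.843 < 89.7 True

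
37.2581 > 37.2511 True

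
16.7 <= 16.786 True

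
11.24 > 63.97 False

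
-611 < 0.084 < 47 True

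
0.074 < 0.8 True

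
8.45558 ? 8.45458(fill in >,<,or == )>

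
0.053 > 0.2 False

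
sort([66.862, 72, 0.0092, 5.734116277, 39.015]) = [0.0092, 5.734116277, 39.015, 66.862, 72]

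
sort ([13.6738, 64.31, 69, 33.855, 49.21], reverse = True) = [69, 64.31, 49.21, 33.855, 13.6738]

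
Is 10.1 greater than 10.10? No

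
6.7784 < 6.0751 False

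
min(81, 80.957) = 80.957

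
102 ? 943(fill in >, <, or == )<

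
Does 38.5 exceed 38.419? Yes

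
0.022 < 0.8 True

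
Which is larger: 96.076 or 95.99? 96.076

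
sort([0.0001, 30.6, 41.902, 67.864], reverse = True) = [67.864, 41.902, 30.6, 0.0001]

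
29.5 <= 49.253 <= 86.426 True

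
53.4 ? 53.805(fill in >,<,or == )<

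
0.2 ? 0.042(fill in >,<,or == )>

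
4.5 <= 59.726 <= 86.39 True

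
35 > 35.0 False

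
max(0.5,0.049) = 0.5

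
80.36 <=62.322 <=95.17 False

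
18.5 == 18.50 True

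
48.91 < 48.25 False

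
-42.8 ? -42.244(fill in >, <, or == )<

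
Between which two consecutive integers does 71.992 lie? 71 and 72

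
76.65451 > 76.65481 False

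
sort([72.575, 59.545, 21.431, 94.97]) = [21.431, 59.545, 72.575, 94.97]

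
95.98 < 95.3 False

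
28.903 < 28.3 False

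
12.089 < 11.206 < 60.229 False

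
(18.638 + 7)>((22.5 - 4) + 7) True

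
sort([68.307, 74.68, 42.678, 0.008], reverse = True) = [74.68, 68.307, 42.678, 0.008]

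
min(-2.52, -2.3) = -2.52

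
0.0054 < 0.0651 True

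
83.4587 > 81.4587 True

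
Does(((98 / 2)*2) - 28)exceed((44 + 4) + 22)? No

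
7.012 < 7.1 True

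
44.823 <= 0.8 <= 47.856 False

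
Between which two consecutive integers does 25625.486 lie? 25625 and 25626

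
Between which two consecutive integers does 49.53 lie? 49 and 50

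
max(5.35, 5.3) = 5.35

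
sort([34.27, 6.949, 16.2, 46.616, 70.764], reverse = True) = [70.764, 46.616, 34.27, 16.2, 6.949]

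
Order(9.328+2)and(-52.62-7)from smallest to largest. (-52.62-7),(9.328+2)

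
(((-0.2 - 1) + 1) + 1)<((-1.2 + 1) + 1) False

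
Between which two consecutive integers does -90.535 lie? -91 and -90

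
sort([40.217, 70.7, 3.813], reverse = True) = [70.7, 40.217, 3.813]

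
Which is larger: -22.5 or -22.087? -22.087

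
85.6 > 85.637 False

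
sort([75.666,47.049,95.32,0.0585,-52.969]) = [-52.969,0.0585,47.049,75.666,95.32]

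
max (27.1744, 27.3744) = 27.3744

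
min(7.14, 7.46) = 7.14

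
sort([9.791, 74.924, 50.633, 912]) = [9.791, 50.633, 74.924, 912]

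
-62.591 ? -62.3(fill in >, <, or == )<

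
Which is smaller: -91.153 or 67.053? -91.153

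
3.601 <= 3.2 False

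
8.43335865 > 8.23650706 True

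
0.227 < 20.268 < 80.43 True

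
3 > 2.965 True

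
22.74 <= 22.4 False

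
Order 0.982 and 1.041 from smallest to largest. 0.982, 1.041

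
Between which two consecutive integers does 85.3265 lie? 85 and 86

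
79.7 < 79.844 True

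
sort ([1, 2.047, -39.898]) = [-39.898, 1, 2.047]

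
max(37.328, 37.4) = 37.4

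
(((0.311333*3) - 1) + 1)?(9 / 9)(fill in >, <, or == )<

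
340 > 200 True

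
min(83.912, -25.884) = -25.884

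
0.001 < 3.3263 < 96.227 True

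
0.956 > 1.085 False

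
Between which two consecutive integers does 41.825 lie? 41 and 42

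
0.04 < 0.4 True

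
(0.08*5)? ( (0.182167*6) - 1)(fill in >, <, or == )>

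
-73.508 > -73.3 False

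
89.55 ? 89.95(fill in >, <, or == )<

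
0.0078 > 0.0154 False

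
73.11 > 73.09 True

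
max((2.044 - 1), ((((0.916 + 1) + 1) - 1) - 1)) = 1.044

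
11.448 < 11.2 False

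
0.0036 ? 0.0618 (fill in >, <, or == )<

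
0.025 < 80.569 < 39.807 False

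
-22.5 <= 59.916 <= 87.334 True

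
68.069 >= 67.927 True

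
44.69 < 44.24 False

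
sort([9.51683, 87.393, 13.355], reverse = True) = [87.393, 13.355, 9.51683]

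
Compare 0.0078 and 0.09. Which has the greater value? 0.09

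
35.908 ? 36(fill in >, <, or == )<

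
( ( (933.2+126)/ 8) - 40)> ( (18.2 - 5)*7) False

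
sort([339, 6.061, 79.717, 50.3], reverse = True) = [339, 79.717, 50.3, 6.061]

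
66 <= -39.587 False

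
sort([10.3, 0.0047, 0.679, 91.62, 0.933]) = [0.0047, 0.679, 0.933, 10.3, 91.62]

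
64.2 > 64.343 False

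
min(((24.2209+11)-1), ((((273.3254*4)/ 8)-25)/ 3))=34.2209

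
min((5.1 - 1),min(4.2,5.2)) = 4.1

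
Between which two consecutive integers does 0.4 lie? 0 and 1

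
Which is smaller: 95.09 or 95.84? 95.09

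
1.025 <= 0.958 False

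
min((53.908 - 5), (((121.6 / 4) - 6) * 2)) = 48.8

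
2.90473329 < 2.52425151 False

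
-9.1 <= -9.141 False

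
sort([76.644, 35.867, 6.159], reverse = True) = [76.644, 35.867, 6.159]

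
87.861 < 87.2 False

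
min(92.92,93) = 92.92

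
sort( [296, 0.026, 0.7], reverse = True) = [296, 0.7, 0.026]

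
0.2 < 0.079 False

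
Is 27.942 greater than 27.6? Yes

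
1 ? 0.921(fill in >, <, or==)>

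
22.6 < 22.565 False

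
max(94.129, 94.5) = 94.5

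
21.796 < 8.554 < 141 False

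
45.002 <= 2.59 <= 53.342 False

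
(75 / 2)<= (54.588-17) True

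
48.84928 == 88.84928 False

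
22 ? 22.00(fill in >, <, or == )==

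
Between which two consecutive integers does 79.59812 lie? 79 and 80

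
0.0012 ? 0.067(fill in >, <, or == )<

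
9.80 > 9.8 False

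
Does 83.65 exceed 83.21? Yes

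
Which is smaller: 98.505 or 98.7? 98.505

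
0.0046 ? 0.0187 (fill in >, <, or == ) <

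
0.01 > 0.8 False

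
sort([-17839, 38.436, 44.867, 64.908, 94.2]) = [-17839, 38.436, 44.867, 64.908, 94.2]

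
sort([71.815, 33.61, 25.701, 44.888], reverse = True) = [71.815, 44.888, 33.61, 25.701]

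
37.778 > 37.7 True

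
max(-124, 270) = 270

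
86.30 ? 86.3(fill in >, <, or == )==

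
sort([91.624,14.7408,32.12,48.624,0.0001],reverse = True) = [91.624,48.624,32.12,14.7408,0.0001]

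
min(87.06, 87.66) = 87.06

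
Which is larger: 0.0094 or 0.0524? 0.0524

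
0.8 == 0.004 False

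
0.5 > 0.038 True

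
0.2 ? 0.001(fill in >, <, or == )>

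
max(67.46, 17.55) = 67.46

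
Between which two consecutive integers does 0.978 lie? 0 and 1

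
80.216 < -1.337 False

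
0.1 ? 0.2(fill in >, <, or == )<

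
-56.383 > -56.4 True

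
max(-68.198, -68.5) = -68.198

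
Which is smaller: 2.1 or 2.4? 2.1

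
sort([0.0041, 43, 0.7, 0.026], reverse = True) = [43, 0.7, 0.026, 0.0041]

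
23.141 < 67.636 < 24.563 False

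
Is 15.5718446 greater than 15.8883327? No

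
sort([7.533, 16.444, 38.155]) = [7.533, 16.444, 38.155]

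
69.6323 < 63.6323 False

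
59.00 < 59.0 False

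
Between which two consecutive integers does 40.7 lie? 40 and 41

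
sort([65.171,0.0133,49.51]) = [0.0133,49.51,65.171]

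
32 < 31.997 False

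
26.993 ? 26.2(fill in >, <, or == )>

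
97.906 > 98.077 False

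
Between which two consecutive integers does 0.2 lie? 0 and 1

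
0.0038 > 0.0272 False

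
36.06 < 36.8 True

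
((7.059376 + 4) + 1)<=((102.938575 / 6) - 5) True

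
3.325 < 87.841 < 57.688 False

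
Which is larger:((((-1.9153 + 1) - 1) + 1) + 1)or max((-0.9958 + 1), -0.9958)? ((((-1.9153 + 1) - 1) + 1) + 1)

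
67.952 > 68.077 False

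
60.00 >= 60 True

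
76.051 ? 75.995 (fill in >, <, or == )>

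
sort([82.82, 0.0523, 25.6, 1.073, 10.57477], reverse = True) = [82.82, 25.6, 10.57477, 1.073, 0.0523]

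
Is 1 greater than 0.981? Yes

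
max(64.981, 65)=65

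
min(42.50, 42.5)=42.50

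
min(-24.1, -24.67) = -24.67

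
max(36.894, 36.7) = 36.894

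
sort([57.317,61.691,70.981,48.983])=[48.983,57.317,61.691,70.981]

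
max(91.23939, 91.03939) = 91.23939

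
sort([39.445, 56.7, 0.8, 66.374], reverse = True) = [66.374, 56.7, 39.445, 0.8]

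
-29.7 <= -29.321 True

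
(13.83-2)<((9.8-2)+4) False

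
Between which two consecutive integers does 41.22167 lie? 41 and 42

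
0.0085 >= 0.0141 False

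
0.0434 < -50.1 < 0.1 False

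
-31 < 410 True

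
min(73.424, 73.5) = 73.424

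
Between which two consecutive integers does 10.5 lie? 10 and 11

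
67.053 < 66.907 False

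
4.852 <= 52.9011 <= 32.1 False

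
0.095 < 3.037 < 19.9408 True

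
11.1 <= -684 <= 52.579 False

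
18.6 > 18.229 True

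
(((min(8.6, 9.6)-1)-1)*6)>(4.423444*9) False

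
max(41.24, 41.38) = 41.38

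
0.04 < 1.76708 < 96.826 True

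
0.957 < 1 True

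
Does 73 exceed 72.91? Yes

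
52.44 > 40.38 True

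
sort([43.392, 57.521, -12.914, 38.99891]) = [-12.914, 38.99891, 43.392, 57.521]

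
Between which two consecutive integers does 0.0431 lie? 0 and 1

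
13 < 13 False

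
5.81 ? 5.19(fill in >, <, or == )>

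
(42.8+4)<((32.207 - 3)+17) False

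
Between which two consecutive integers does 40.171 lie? 40 and 41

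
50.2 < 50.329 True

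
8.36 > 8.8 False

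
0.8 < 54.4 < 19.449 False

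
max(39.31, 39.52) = 39.52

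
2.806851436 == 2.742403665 False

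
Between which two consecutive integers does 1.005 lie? 1 and 2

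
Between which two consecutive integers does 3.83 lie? 3 and 4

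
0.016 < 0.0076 False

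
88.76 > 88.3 True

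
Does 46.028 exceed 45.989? Yes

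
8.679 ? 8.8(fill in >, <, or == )<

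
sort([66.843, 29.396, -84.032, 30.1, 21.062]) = [-84.032, 21.062, 29.396, 30.1, 66.843]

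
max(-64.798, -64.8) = -64.798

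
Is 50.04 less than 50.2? Yes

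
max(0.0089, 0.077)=0.077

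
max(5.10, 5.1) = 5.1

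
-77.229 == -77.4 False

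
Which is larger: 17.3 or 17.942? 17.942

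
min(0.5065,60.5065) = 0.5065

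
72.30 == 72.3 True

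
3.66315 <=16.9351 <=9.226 False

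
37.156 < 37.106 False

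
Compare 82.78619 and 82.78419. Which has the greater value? 82.78619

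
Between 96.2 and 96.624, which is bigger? 96.624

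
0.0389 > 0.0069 True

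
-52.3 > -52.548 True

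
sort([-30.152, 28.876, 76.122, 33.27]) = [-30.152, 28.876, 33.27, 76.122]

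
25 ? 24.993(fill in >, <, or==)>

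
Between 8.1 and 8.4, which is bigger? 8.4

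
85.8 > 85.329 True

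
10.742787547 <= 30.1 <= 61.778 True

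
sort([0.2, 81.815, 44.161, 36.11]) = [0.2, 36.11, 44.161, 81.815]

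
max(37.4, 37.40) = 37.40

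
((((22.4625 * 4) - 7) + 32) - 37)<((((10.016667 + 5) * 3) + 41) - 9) False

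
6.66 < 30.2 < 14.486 False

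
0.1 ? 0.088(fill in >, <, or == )>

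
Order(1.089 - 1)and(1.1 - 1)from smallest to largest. (1.089 - 1), (1.1 - 1)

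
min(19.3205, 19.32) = 19.32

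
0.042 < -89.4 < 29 False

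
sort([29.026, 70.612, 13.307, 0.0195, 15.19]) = [0.0195, 13.307, 15.19, 29.026, 70.612]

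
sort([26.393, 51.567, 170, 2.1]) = [2.1, 26.393, 51.567, 170]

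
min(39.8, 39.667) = 39.667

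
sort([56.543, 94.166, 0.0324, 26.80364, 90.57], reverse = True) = [94.166, 90.57, 56.543, 26.80364, 0.0324]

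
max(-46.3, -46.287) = -46.287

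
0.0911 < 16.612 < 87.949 True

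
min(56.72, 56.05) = 56.05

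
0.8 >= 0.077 True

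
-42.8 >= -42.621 False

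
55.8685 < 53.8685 False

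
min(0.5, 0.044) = 0.044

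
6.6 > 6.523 True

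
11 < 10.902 False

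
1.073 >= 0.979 True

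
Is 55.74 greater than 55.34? Yes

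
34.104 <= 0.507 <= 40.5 False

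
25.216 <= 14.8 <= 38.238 False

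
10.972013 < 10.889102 False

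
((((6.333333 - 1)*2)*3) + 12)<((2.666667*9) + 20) True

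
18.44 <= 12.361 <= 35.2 False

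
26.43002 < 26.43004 True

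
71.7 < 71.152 False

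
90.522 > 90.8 False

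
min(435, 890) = 435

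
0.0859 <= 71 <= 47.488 False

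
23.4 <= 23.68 True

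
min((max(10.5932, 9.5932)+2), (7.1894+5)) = 12.1894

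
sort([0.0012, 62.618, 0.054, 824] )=[0.0012, 0.054, 62.618, 824]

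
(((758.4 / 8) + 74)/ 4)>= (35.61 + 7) False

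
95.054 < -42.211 False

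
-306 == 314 False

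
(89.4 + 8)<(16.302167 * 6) True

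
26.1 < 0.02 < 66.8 False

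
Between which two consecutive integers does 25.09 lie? 25 and 26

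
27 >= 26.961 True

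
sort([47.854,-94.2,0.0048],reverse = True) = [47.854,0.0048,-94.2]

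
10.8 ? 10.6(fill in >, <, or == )>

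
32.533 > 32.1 True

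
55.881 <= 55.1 False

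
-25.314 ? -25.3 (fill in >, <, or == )<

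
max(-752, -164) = -164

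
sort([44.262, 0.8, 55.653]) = [0.8, 44.262, 55.653]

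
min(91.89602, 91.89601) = 91.89601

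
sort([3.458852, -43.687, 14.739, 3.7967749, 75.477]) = [-43.687, 3.458852, 3.7967749, 14.739, 75.477]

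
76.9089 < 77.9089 True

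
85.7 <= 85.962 True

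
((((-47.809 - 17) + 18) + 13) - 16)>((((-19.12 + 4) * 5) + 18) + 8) False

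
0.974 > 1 False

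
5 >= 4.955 True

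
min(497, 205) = 205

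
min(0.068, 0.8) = 0.068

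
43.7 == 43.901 False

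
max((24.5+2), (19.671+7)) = 26.671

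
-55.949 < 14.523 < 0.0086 False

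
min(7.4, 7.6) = 7.4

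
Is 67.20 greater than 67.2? No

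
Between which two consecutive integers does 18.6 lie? 18 and 19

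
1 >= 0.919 True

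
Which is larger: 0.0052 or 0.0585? 0.0585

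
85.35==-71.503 False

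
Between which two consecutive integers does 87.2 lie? 87 and 88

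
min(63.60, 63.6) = 63.60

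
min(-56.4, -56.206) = -56.4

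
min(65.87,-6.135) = -6.135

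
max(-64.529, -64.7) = -64.529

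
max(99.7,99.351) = 99.7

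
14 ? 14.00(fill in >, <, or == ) ==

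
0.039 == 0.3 False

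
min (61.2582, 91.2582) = 61.2582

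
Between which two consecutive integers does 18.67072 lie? 18 and 19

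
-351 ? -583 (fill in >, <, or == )>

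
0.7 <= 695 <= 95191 True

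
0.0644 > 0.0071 True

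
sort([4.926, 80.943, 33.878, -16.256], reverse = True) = [80.943, 33.878, 4.926, -16.256]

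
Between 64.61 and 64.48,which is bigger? 64.61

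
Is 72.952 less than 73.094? Yes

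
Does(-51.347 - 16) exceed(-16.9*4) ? Yes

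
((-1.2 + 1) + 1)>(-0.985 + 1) True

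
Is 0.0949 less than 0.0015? No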